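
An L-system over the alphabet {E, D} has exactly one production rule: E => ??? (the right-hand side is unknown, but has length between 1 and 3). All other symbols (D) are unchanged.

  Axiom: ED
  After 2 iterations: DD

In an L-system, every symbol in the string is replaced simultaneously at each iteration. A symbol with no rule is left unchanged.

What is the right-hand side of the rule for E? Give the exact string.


Trying E => D:
  Step 0: ED
  Step 1: DD
  Step 2: DD
Matches the given result.

Answer: D


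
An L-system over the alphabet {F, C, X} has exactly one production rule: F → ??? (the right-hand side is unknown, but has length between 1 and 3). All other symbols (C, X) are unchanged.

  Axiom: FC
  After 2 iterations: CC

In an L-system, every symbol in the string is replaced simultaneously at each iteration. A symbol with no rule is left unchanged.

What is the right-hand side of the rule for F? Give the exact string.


Trying F → C:
  Step 0: FC
  Step 1: CC
  Step 2: CC
Matches the given result.

Answer: C


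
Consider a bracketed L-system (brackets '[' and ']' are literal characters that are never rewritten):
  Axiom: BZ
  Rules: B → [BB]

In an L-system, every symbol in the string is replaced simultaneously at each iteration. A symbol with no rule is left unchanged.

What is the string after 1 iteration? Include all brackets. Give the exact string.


Answer: [BB]Z

Derivation:
Step 0: BZ
Step 1: [BB]Z


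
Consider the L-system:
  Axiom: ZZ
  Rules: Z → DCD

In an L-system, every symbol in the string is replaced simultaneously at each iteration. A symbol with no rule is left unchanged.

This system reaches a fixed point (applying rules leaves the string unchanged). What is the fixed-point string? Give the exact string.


Answer: DCDDCD

Derivation:
Step 0: ZZ
Step 1: DCDDCD
Step 2: DCDDCD  (unchanged — fixed point at step 1)


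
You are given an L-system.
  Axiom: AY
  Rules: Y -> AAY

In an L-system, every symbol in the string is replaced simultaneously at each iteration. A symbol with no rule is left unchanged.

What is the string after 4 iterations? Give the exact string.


Answer: AAAAAAAAAY

Derivation:
Step 0: AY
Step 1: AAAY
Step 2: AAAAAY
Step 3: AAAAAAAY
Step 4: AAAAAAAAAY


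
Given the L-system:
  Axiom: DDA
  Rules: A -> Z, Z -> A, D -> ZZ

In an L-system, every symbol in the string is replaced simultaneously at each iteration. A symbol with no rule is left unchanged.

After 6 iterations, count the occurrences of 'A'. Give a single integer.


Answer: 5

Derivation:
Step 0: DDA  (1 'A')
Step 1: ZZZZZ  (0 'A')
Step 2: AAAAA  (5 'A')
Step 3: ZZZZZ  (0 'A')
Step 4: AAAAA  (5 'A')
Step 5: ZZZZZ  (0 'A')
Step 6: AAAAA  (5 'A')


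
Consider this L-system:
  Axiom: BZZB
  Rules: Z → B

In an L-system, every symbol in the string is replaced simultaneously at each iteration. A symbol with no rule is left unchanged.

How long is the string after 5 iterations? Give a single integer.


Answer: 4

Derivation:
Step 0: length = 4
Step 1: length = 4
Step 2: length = 4
Step 3: length = 4
Step 4: length = 4
Step 5: length = 4


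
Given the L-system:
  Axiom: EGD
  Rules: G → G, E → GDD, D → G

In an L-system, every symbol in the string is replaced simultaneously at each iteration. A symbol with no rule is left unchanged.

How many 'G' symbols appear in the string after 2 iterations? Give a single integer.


Answer: 5

Derivation:
Step 0: EGD  (1 'G')
Step 1: GDDGG  (3 'G')
Step 2: GGGGG  (5 'G')


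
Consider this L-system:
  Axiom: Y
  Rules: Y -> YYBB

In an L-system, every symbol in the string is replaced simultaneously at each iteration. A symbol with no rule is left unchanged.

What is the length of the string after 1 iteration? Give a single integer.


Answer: 4

Derivation:
Step 0: length = 1
Step 1: length = 4


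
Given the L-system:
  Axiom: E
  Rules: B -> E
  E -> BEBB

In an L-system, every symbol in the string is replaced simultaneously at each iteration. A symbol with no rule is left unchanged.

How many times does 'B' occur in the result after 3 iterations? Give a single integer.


Step 0: E  (0 'B')
Step 1: BEBB  (3 'B')
Step 2: EBEBBEE  (3 'B')
Step 3: BEBBEBEBBEEBEBBBEBB  (12 'B')

Answer: 12


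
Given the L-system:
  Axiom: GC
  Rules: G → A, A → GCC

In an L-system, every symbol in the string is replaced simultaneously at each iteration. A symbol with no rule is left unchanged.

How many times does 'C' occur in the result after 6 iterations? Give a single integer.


Answer: 7

Derivation:
Step 0: GC  (1 'C')
Step 1: AC  (1 'C')
Step 2: GCCC  (3 'C')
Step 3: ACCC  (3 'C')
Step 4: GCCCCC  (5 'C')
Step 5: ACCCCC  (5 'C')
Step 6: GCCCCCCC  (7 'C')


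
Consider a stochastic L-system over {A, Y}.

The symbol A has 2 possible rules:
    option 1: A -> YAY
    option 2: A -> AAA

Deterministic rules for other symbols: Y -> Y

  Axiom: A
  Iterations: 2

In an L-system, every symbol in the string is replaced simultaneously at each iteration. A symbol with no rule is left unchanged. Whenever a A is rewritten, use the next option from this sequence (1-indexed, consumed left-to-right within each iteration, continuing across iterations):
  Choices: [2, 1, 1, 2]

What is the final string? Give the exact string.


Step 0: A
Step 1: AAA  (used choices [2])
Step 2: YAYYAYAAA  (used choices [1, 1, 2])

Answer: YAYYAYAAA


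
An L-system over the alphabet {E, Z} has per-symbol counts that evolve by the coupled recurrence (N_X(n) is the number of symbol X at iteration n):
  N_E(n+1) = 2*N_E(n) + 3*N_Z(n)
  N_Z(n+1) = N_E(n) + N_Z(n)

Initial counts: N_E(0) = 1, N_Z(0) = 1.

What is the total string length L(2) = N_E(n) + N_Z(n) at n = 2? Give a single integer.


Step 0: N_E=1, N_Z=1, L=2
Step 1: N_E=5, N_Z=2, L=7
Step 2: N_E=16, N_Z=7, L=23

Answer: 23


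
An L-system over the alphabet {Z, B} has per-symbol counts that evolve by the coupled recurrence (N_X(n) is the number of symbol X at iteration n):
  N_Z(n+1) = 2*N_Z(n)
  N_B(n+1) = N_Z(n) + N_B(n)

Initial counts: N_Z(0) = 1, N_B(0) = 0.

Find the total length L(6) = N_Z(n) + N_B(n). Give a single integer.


Step 0: N_Z=1, N_B=0, L=1
Step 1: N_Z=2, N_B=1, L=3
Step 2: N_Z=4, N_B=3, L=7
Step 3: N_Z=8, N_B=7, L=15
Step 4: N_Z=16, N_B=15, L=31
Step 5: N_Z=32, N_B=31, L=63
Step 6: N_Z=64, N_B=63, L=127

Answer: 127


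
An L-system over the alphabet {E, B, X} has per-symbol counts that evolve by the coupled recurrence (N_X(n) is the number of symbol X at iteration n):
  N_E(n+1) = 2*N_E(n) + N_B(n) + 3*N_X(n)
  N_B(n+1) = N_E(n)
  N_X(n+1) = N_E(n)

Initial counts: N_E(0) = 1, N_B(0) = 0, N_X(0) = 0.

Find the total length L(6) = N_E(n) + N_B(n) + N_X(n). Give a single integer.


Step 0: N_E=1, N_B=0, N_X=0, L=1
Step 1: N_E=2, N_B=1, N_X=1, L=4
Step 2: N_E=8, N_B=2, N_X=2, L=12
Step 3: N_E=24, N_B=8, N_X=8, L=40
Step 4: N_E=80, N_B=24, N_X=24, L=128
Step 5: N_E=256, N_B=80, N_X=80, L=416
Step 6: N_E=832, N_B=256, N_X=256, L=1344

Answer: 1344


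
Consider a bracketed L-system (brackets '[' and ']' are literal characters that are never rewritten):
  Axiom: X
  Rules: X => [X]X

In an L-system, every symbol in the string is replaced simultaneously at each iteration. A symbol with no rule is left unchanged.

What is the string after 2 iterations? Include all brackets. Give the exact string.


Answer: [[X]X][X]X

Derivation:
Step 0: X
Step 1: [X]X
Step 2: [[X]X][X]X


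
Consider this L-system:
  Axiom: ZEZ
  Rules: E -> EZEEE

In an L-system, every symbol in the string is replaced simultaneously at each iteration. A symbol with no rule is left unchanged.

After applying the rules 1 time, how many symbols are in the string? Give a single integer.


Answer: 7

Derivation:
Step 0: length = 3
Step 1: length = 7


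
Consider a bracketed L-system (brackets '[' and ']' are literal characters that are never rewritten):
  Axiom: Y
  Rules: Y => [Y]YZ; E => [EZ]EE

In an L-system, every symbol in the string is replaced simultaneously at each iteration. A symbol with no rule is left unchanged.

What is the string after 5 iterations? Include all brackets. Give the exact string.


Answer: [[[[[Y]YZ][Y]YZZ][[Y]YZ][Y]YZZZ][[[Y]YZ][Y]YZZ][[Y]YZ][Y]YZZZZ][[[[Y]YZ][Y]YZZ][[Y]YZ][Y]YZZZ][[[Y]YZ][Y]YZZ][[Y]YZ][Y]YZZZZZ

Derivation:
Step 0: Y
Step 1: [Y]YZ
Step 2: [[Y]YZ][Y]YZZ
Step 3: [[[Y]YZ][Y]YZZ][[Y]YZ][Y]YZZZ
Step 4: [[[[Y]YZ][Y]YZZ][[Y]YZ][Y]YZZZ][[[Y]YZ][Y]YZZ][[Y]YZ][Y]YZZZZ
Step 5: [[[[[Y]YZ][Y]YZZ][[Y]YZ][Y]YZZZ][[[Y]YZ][Y]YZZ][[Y]YZ][Y]YZZZZ][[[[Y]YZ][Y]YZZ][[Y]YZ][Y]YZZZ][[[Y]YZ][Y]YZZ][[Y]YZ][Y]YZZZZZ


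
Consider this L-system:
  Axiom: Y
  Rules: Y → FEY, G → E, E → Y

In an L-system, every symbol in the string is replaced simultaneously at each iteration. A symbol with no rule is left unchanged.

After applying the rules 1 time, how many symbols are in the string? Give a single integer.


Step 0: length = 1
Step 1: length = 3

Answer: 3


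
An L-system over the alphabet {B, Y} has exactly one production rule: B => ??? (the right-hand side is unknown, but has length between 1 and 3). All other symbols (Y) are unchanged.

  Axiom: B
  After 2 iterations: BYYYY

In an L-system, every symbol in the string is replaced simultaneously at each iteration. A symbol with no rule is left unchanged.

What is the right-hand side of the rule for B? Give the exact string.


Trying B => BYY:
  Step 0: B
  Step 1: BYY
  Step 2: BYYYY
Matches the given result.

Answer: BYY


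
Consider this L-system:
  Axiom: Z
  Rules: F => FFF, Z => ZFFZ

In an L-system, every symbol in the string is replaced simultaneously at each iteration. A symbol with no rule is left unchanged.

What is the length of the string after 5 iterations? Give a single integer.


Answer: 454

Derivation:
Step 0: length = 1
Step 1: length = 4
Step 2: length = 14
Step 3: length = 46
Step 4: length = 146
Step 5: length = 454


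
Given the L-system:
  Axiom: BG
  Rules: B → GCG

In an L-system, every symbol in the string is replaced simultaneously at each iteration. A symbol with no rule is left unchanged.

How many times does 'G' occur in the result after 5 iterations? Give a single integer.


Answer: 3

Derivation:
Step 0: BG  (1 'G')
Step 1: GCGG  (3 'G')
Step 2: GCGG  (3 'G')
Step 3: GCGG  (3 'G')
Step 4: GCGG  (3 'G')
Step 5: GCGG  (3 'G')


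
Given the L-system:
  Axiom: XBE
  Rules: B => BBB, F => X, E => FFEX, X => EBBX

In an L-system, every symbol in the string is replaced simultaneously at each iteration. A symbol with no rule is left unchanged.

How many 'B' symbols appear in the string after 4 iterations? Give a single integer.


Step 0: XBE  (1 'B')
Step 1: EBBXBBBFFEX  (5 'B')
Step 2: FFEXBBBBBBEBBXBBBBBBBBBXXFFEXEBBX  (19 'B')
Step 3: XXFFEXEBBXBBBBBBBBBBBBBBBBBBFFEXBBBBBBEBBXBBBBBBBBBBBBBBBBBBBBBBBBBBBEBBXEBBXXXFFEXEBBXFFEXBBBBBBEBBX  (69 'B')
Step 4: EBBXEBBXXXFFEXEBBXFFEXBBBBBBEBBXBBBBBBBBBBBBBBBBBBBBBBBBBBBBBBBBBBBBBBBBBBBBBBBBBBBBBBXXFFEXEBBXBBBBBBBBBBBBBBBBBBFFEXBBBBBBEBBXBBBBBBBBBBBBBBBBBBBBBBBBBBBBBBBBBBBBBBBBBBBBBBBBBBBBBBBBBBBBBBBBBBBBBBBBBBBBBBBBBFFEXBBBBBBEBBXFFEXBBBBBBEBBXEBBXEBBXXXFFEXEBBXFFEXBBBBBBEBBXXXFFEXEBBXBBBBBBBBBBBBBBBBBBFFEXBBBBBBEBBX  (235 'B')

Answer: 235


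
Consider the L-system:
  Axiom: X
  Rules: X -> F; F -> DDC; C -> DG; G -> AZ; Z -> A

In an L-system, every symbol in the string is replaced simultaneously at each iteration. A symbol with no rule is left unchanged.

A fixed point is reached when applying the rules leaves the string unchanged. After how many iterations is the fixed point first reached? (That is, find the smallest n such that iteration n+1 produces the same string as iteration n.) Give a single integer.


Answer: 5

Derivation:
Step 0: X
Step 1: F
Step 2: DDC
Step 3: DDDG
Step 4: DDDAZ
Step 5: DDDAA
Step 6: DDDAA  (unchanged — fixed point at step 5)


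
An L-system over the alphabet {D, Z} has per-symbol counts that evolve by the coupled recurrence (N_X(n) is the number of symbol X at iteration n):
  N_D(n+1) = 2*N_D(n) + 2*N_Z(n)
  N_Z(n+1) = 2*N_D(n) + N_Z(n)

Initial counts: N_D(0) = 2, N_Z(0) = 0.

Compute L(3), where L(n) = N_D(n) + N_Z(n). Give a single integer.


Step 0: N_D=2, N_Z=0, L=2
Step 1: N_D=4, N_Z=4, L=8
Step 2: N_D=16, N_Z=12, L=28
Step 3: N_D=56, N_Z=44, L=100

Answer: 100


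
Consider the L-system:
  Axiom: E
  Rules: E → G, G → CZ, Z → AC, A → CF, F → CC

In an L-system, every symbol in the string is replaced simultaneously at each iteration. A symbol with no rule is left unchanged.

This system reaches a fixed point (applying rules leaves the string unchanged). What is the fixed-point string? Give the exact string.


Answer: CCCCC

Derivation:
Step 0: E
Step 1: G
Step 2: CZ
Step 3: CAC
Step 4: CCFC
Step 5: CCCCC
Step 6: CCCCC  (unchanged — fixed point at step 5)


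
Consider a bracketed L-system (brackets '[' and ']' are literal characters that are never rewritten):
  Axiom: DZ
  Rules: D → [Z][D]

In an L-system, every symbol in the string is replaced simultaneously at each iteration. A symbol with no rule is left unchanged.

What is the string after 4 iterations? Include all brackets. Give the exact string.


Answer: [Z][[Z][[Z][[Z][D]]]]Z

Derivation:
Step 0: DZ
Step 1: [Z][D]Z
Step 2: [Z][[Z][D]]Z
Step 3: [Z][[Z][[Z][D]]]Z
Step 4: [Z][[Z][[Z][[Z][D]]]]Z


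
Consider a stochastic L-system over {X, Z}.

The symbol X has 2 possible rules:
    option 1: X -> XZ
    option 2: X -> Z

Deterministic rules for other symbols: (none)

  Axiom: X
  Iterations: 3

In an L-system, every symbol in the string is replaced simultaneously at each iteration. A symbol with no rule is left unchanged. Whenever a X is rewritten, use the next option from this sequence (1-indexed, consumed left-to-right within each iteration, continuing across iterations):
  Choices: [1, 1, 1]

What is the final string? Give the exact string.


Answer: XZZZ

Derivation:
Step 0: X
Step 1: XZ  (used choices [1])
Step 2: XZZ  (used choices [1])
Step 3: XZZZ  (used choices [1])


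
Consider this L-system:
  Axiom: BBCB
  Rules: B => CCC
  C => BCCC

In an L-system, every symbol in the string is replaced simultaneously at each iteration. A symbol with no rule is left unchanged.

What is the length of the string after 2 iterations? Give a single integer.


Answer: 51

Derivation:
Step 0: length = 4
Step 1: length = 13
Step 2: length = 51


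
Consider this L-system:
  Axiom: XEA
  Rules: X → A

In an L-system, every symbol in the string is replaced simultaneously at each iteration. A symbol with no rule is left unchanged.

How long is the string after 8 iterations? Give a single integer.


Answer: 3

Derivation:
Step 0: length = 3
Step 1: length = 3
Step 2: length = 3
Step 3: length = 3
Step 4: length = 3
Step 5: length = 3
Step 6: length = 3
Step 7: length = 3
Step 8: length = 3


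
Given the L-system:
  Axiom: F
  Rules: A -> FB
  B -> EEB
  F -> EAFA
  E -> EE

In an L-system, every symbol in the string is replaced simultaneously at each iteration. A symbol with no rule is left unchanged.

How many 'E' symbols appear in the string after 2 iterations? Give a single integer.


Answer: 3

Derivation:
Step 0: F  (0 'E')
Step 1: EAFA  (1 'E')
Step 2: EEFBEAFAFB  (3 'E')


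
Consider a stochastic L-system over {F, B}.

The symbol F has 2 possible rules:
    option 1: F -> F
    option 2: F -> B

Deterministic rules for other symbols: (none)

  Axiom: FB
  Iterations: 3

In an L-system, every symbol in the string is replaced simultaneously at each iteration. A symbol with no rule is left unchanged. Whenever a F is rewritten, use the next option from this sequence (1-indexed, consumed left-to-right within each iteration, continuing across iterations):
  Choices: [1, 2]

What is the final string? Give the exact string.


Step 0: FB
Step 1: FB  (used choices [1])
Step 2: BB  (used choices [2])
Step 3: BB  (used choices [])

Answer: BB


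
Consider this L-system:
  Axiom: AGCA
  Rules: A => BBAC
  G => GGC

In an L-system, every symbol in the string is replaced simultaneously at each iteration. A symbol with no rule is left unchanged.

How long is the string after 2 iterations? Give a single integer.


Answer: 22

Derivation:
Step 0: length = 4
Step 1: length = 12
Step 2: length = 22


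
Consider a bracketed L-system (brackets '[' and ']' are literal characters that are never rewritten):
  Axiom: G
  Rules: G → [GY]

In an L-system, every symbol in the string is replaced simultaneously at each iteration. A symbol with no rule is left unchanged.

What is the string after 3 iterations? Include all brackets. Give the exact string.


Answer: [[[GY]Y]Y]

Derivation:
Step 0: G
Step 1: [GY]
Step 2: [[GY]Y]
Step 3: [[[GY]Y]Y]


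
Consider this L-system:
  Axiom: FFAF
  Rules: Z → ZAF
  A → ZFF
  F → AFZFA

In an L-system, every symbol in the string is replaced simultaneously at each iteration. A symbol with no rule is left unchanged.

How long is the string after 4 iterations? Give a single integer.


Step 0: length = 4
Step 1: length = 18
Step 2: length = 70
Step 3: length = 274
Step 4: length = 1066

Answer: 1066


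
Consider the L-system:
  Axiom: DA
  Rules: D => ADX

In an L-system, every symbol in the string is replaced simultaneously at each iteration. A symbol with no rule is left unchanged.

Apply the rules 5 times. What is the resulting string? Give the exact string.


Answer: AAAAADXXXXXA

Derivation:
Step 0: DA
Step 1: ADXA
Step 2: AADXXA
Step 3: AAADXXXA
Step 4: AAAADXXXXA
Step 5: AAAAADXXXXXA


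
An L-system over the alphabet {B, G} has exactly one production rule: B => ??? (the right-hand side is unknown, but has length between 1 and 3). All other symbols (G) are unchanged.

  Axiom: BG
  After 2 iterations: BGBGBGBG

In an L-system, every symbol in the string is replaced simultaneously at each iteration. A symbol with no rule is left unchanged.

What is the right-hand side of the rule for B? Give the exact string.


Trying B => BGB:
  Step 0: BG
  Step 1: BGBG
  Step 2: BGBGBGBG
Matches the given result.

Answer: BGB


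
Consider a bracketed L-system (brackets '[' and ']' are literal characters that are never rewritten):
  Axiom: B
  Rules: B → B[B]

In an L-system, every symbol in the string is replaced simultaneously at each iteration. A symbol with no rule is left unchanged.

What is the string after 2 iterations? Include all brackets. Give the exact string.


Answer: B[B][B[B]]

Derivation:
Step 0: B
Step 1: B[B]
Step 2: B[B][B[B]]


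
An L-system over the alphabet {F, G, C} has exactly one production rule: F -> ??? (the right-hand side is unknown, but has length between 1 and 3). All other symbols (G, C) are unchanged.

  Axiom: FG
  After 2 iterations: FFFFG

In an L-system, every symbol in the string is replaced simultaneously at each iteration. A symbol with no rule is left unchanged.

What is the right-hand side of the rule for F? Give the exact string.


Answer: FF

Derivation:
Trying F -> FF:
  Step 0: FG
  Step 1: FFG
  Step 2: FFFFG
Matches the given result.


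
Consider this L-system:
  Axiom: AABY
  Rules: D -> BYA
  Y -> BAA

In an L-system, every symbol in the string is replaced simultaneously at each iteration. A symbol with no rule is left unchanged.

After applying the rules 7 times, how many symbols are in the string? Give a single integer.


Answer: 6

Derivation:
Step 0: length = 4
Step 1: length = 6
Step 2: length = 6
Step 3: length = 6
Step 4: length = 6
Step 5: length = 6
Step 6: length = 6
Step 7: length = 6


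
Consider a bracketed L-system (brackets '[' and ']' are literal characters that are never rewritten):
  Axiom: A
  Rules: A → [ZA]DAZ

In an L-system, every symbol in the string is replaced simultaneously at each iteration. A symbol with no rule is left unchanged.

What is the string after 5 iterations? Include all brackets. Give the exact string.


Step 0: A
Step 1: [ZA]DAZ
Step 2: [Z[ZA]DAZ]D[ZA]DAZZ
Step 3: [Z[Z[ZA]DAZ]D[ZA]DAZZ]D[Z[ZA]DAZ]D[ZA]DAZZZ
Step 4: [Z[Z[Z[ZA]DAZ]D[ZA]DAZZ]D[Z[ZA]DAZ]D[ZA]DAZZZ]D[Z[Z[ZA]DAZ]D[ZA]DAZZ]D[Z[ZA]DAZ]D[ZA]DAZZZZ
Step 5: [Z[Z[Z[Z[ZA]DAZ]D[ZA]DAZZ]D[Z[ZA]DAZ]D[ZA]DAZZZ]D[Z[Z[ZA]DAZ]D[ZA]DAZZ]D[Z[ZA]DAZ]D[ZA]DAZZZZ]D[Z[Z[Z[ZA]DAZ]D[ZA]DAZZ]D[Z[ZA]DAZ]D[ZA]DAZZZ]D[Z[Z[ZA]DAZ]D[ZA]DAZZ]D[Z[ZA]DAZ]D[ZA]DAZZZZZ

Answer: [Z[Z[Z[Z[ZA]DAZ]D[ZA]DAZZ]D[Z[ZA]DAZ]D[ZA]DAZZZ]D[Z[Z[ZA]DAZ]D[ZA]DAZZ]D[Z[ZA]DAZ]D[ZA]DAZZZZ]D[Z[Z[Z[ZA]DAZ]D[ZA]DAZZ]D[Z[ZA]DAZ]D[ZA]DAZZZ]D[Z[Z[ZA]DAZ]D[ZA]DAZZ]D[Z[ZA]DAZ]D[ZA]DAZZZZZ


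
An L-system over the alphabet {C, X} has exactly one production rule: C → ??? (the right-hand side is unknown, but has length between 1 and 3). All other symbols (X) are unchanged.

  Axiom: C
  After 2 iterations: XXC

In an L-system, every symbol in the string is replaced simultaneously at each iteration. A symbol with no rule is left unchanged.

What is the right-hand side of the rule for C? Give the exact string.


Answer: XC

Derivation:
Trying C → XC:
  Step 0: C
  Step 1: XC
  Step 2: XXC
Matches the given result.


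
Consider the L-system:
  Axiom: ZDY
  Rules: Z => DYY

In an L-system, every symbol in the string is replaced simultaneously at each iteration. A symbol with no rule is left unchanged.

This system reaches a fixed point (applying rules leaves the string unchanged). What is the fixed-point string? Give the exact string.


Step 0: ZDY
Step 1: DYYDY
Step 2: DYYDY  (unchanged — fixed point at step 1)

Answer: DYYDY


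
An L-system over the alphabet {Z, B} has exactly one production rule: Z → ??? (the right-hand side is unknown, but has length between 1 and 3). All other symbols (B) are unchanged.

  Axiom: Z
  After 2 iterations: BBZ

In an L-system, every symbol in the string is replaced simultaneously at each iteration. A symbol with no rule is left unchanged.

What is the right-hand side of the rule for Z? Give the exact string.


Trying Z → BZ:
  Step 0: Z
  Step 1: BZ
  Step 2: BBZ
Matches the given result.

Answer: BZ


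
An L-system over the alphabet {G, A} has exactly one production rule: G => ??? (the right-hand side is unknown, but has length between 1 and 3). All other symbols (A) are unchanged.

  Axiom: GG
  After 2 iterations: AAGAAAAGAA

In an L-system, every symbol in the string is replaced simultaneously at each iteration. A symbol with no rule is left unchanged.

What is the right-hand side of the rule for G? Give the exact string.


Trying G => AGA:
  Step 0: GG
  Step 1: AGAAGA
  Step 2: AAGAAAAGAA
Matches the given result.

Answer: AGA


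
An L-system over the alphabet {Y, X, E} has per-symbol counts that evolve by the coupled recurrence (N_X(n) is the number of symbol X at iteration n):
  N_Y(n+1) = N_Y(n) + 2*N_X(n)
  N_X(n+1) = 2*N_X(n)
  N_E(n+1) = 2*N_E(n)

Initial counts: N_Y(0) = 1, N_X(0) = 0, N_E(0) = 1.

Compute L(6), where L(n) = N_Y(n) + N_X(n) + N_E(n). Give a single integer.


Step 0: N_Y=1, N_X=0, N_E=1, L=2
Step 1: N_Y=1, N_X=0, N_E=2, L=3
Step 2: N_Y=1, N_X=0, N_E=4, L=5
Step 3: N_Y=1, N_X=0, N_E=8, L=9
Step 4: N_Y=1, N_X=0, N_E=16, L=17
Step 5: N_Y=1, N_X=0, N_E=32, L=33
Step 6: N_Y=1, N_X=0, N_E=64, L=65

Answer: 65


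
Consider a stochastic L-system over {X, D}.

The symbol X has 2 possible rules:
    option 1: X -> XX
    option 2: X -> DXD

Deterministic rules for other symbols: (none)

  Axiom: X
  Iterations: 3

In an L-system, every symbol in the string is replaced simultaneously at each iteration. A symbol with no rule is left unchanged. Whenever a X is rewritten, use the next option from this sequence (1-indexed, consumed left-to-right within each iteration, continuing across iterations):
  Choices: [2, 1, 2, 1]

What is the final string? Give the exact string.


Step 0: X
Step 1: DXD  (used choices [2])
Step 2: DXXD  (used choices [1])
Step 3: DDXDXXD  (used choices [2, 1])

Answer: DDXDXXD


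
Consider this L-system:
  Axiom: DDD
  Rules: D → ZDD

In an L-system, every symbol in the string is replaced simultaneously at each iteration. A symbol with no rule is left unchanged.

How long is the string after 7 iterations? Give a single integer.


Answer: 765

Derivation:
Step 0: length = 3
Step 1: length = 9
Step 2: length = 21
Step 3: length = 45
Step 4: length = 93
Step 5: length = 189
Step 6: length = 381
Step 7: length = 765


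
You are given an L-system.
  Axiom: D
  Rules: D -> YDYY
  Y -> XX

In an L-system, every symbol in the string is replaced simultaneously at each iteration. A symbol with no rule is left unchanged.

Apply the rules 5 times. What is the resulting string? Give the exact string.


Step 0: D
Step 1: YDYY
Step 2: XXYDYYXXXX
Step 3: XXXXYDYYXXXXXXXX
Step 4: XXXXXXYDYYXXXXXXXXXXXX
Step 5: XXXXXXXXYDYYXXXXXXXXXXXXXXXX

Answer: XXXXXXXXYDYYXXXXXXXXXXXXXXXX


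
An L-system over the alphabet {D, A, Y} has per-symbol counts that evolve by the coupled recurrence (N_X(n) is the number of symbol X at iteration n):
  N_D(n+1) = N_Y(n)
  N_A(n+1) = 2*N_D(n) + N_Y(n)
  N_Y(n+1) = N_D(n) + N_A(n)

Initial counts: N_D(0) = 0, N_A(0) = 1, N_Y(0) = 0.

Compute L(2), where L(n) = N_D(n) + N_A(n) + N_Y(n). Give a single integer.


Step 0: N_D=0, N_A=1, N_Y=0, L=1
Step 1: N_D=0, N_A=0, N_Y=1, L=1
Step 2: N_D=1, N_A=1, N_Y=0, L=2

Answer: 2


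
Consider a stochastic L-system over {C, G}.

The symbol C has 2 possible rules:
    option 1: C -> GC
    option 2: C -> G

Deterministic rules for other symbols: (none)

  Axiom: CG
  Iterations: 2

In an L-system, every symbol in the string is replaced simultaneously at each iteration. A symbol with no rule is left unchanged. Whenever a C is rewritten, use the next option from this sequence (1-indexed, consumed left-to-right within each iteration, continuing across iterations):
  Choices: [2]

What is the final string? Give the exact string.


Step 0: CG
Step 1: GG  (used choices [2])
Step 2: GG  (used choices [])

Answer: GG


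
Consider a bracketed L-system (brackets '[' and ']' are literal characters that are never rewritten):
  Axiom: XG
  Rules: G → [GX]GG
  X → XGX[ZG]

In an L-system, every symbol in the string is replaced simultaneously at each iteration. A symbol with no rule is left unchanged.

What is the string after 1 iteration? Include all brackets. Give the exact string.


Answer: XGX[ZG][GX]GG

Derivation:
Step 0: XG
Step 1: XGX[ZG][GX]GG


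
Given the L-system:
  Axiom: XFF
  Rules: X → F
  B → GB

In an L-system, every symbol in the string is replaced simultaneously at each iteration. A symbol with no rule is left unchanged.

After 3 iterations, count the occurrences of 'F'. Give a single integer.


Answer: 3

Derivation:
Step 0: XFF  (2 'F')
Step 1: FFF  (3 'F')
Step 2: FFF  (3 'F')
Step 3: FFF  (3 'F')


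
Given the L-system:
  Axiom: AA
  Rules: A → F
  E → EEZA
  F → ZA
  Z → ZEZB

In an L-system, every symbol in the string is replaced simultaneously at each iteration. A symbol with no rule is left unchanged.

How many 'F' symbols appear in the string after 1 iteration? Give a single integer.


Answer: 2

Derivation:
Step 0: AA  (0 'F')
Step 1: FF  (2 'F')


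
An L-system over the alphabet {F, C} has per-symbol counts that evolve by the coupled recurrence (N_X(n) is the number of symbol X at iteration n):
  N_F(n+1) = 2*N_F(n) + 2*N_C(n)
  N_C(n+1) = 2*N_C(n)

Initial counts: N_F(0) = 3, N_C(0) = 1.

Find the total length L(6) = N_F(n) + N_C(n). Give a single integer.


Answer: 640

Derivation:
Step 0: N_F=3, N_C=1, L=4
Step 1: N_F=8, N_C=2, L=10
Step 2: N_F=20, N_C=4, L=24
Step 3: N_F=48, N_C=8, L=56
Step 4: N_F=112, N_C=16, L=128
Step 5: N_F=256, N_C=32, L=288
Step 6: N_F=576, N_C=64, L=640


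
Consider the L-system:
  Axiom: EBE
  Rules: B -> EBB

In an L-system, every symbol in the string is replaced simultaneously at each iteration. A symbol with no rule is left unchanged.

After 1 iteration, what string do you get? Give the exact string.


Step 0: EBE
Step 1: EEBBE

Answer: EEBBE


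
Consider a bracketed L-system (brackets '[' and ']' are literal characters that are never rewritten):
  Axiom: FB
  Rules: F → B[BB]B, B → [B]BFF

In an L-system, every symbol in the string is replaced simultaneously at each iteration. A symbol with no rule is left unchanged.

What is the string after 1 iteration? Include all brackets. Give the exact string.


Answer: B[BB]B[B]BFF

Derivation:
Step 0: FB
Step 1: B[BB]B[B]BFF


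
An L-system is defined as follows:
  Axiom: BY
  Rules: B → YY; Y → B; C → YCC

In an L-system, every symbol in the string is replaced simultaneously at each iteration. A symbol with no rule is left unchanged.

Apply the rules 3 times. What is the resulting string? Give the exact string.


Step 0: BY
Step 1: YYB
Step 2: BBYY
Step 3: YYYYBB

Answer: YYYYBB


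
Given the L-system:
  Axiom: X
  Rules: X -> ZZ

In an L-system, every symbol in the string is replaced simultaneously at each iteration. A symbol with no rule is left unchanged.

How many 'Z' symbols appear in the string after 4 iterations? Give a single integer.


Step 0: X  (0 'Z')
Step 1: ZZ  (2 'Z')
Step 2: ZZ  (2 'Z')
Step 3: ZZ  (2 'Z')
Step 4: ZZ  (2 'Z')

Answer: 2


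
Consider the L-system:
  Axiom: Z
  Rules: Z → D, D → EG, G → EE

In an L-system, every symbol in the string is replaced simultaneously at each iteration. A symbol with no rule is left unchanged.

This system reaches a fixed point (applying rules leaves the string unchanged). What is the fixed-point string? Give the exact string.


Answer: EEE

Derivation:
Step 0: Z
Step 1: D
Step 2: EG
Step 3: EEE
Step 4: EEE  (unchanged — fixed point at step 3)


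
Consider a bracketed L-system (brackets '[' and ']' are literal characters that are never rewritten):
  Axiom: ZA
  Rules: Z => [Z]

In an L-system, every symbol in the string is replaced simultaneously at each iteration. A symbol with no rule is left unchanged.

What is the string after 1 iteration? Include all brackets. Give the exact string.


Answer: [Z]A

Derivation:
Step 0: ZA
Step 1: [Z]A


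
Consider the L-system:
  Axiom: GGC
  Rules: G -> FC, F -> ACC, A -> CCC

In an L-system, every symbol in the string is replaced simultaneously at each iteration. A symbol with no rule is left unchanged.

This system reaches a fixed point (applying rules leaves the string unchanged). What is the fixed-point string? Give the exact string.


Step 0: GGC
Step 1: FCFCC
Step 2: ACCCACCCC
Step 3: CCCCCCCCCCCCC
Step 4: CCCCCCCCCCCCC  (unchanged — fixed point at step 3)

Answer: CCCCCCCCCCCCC


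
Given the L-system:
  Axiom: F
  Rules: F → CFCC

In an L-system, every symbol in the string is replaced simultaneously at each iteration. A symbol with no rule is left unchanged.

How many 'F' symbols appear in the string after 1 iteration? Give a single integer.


Answer: 1

Derivation:
Step 0: F  (1 'F')
Step 1: CFCC  (1 'F')


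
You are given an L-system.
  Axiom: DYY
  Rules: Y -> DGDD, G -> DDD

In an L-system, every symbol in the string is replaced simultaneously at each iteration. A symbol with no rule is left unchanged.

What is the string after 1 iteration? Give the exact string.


Answer: DDGDDDGDD

Derivation:
Step 0: DYY
Step 1: DDGDDDGDD


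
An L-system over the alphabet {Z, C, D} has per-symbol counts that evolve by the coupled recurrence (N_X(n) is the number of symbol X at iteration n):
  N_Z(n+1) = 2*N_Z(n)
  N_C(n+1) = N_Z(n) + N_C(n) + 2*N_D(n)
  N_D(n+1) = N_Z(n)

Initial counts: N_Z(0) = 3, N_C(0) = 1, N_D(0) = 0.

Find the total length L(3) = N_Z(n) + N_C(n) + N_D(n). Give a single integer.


Answer: 76

Derivation:
Step 0: N_Z=3, N_C=1, N_D=0, L=4
Step 1: N_Z=6, N_C=4, N_D=3, L=13
Step 2: N_Z=12, N_C=16, N_D=6, L=34
Step 3: N_Z=24, N_C=40, N_D=12, L=76


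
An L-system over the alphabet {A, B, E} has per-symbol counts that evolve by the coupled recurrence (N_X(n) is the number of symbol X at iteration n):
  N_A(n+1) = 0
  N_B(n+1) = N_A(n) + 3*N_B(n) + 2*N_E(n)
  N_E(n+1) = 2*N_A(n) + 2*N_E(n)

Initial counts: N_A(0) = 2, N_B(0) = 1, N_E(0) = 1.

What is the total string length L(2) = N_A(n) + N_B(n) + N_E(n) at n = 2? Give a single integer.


Step 0: N_A=2, N_B=1, N_E=1, L=4
Step 1: N_A=0, N_B=7, N_E=6, L=13
Step 2: N_A=0, N_B=33, N_E=12, L=45

Answer: 45


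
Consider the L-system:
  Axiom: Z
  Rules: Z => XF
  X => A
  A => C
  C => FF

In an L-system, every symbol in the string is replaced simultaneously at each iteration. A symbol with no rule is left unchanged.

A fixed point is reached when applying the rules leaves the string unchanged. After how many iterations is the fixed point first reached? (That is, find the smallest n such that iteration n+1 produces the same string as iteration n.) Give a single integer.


Step 0: Z
Step 1: XF
Step 2: AF
Step 3: CF
Step 4: FFF
Step 5: FFF  (unchanged — fixed point at step 4)

Answer: 4


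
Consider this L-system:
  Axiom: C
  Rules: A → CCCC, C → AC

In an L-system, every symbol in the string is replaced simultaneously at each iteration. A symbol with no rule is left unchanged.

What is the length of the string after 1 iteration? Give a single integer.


Answer: 2

Derivation:
Step 0: length = 1
Step 1: length = 2


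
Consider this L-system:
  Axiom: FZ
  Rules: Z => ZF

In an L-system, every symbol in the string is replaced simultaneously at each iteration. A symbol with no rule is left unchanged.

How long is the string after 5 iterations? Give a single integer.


Answer: 7

Derivation:
Step 0: length = 2
Step 1: length = 3
Step 2: length = 4
Step 3: length = 5
Step 4: length = 6
Step 5: length = 7


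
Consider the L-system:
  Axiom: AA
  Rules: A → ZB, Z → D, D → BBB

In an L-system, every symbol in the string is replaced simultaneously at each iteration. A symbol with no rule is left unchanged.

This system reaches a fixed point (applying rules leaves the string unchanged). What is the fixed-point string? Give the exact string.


Step 0: AA
Step 1: ZBZB
Step 2: DBDB
Step 3: BBBBBBBB
Step 4: BBBBBBBB  (unchanged — fixed point at step 3)

Answer: BBBBBBBB


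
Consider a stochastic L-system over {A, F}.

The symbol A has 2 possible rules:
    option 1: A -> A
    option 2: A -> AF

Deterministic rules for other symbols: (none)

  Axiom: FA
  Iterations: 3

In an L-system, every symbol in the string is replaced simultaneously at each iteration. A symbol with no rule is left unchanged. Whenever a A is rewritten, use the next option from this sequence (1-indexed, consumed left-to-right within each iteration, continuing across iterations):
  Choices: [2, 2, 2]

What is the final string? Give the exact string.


Answer: FAFFF

Derivation:
Step 0: FA
Step 1: FAF  (used choices [2])
Step 2: FAFF  (used choices [2])
Step 3: FAFFF  (used choices [2])


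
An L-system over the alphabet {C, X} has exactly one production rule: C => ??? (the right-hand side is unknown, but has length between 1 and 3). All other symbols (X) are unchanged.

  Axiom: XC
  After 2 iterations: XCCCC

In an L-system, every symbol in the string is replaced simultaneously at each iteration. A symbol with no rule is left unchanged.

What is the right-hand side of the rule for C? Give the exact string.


Answer: CC

Derivation:
Trying C => CC:
  Step 0: XC
  Step 1: XCC
  Step 2: XCCCC
Matches the given result.


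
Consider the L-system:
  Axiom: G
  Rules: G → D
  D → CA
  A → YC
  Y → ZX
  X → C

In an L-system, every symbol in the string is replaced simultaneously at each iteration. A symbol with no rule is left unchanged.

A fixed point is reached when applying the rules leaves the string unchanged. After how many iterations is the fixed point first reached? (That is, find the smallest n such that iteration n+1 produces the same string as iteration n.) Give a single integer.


Answer: 5

Derivation:
Step 0: G
Step 1: D
Step 2: CA
Step 3: CYC
Step 4: CZXC
Step 5: CZCC
Step 6: CZCC  (unchanged — fixed point at step 5)


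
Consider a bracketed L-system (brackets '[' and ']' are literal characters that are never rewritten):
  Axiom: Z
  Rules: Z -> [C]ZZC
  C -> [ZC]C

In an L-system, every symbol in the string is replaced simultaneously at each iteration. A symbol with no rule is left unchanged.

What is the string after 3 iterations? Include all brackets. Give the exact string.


Answer: [[[C]ZZC[ZC]C][ZC]C][[ZC]C][C]ZZC[C]ZZC[ZC]C[[ZC]C][C]ZZC[C]ZZC[ZC]C[[C]ZZC[ZC]C][ZC]C

Derivation:
Step 0: Z
Step 1: [C]ZZC
Step 2: [[ZC]C][C]ZZC[C]ZZC[ZC]C
Step 3: [[[C]ZZC[ZC]C][ZC]C][[ZC]C][C]ZZC[C]ZZC[ZC]C[[ZC]C][C]ZZC[C]ZZC[ZC]C[[C]ZZC[ZC]C][ZC]C


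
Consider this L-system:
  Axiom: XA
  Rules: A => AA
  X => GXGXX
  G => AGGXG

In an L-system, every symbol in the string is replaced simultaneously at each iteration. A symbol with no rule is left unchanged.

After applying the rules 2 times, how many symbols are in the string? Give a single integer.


Answer: 29

Derivation:
Step 0: length = 2
Step 1: length = 7
Step 2: length = 29


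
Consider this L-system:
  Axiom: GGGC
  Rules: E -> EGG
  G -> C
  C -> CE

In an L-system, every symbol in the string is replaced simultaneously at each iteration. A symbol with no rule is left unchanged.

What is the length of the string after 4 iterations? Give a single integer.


Answer: 49

Derivation:
Step 0: length = 4
Step 1: length = 5
Step 2: length = 11
Step 3: length = 25
Step 4: length = 49


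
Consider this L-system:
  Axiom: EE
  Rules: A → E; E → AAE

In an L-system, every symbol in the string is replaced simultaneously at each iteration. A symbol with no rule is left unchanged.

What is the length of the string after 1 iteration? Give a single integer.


Step 0: length = 2
Step 1: length = 6

Answer: 6


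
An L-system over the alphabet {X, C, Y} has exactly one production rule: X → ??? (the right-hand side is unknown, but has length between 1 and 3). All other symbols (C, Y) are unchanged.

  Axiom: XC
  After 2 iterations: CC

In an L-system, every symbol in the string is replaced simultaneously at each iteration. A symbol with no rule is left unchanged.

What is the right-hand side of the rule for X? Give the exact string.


Trying X → C:
  Step 0: XC
  Step 1: CC
  Step 2: CC
Matches the given result.

Answer: C


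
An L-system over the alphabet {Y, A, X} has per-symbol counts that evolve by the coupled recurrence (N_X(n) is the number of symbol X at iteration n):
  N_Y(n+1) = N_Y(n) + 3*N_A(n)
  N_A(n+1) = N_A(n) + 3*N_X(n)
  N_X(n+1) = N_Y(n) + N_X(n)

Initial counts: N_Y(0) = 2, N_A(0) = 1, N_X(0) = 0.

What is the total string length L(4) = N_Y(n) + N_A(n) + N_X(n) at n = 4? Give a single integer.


Answer: 230

Derivation:
Step 0: N_Y=2, N_A=1, N_X=0, L=3
Step 1: N_Y=5, N_A=1, N_X=2, L=8
Step 2: N_Y=8, N_A=7, N_X=7, L=22
Step 3: N_Y=29, N_A=28, N_X=15, L=72
Step 4: N_Y=113, N_A=73, N_X=44, L=230


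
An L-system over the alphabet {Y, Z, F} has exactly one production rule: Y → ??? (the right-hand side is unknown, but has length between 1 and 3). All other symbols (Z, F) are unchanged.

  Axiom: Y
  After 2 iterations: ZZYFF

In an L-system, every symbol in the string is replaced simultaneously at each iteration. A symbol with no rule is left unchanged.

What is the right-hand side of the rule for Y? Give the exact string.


Trying Y → ZYF:
  Step 0: Y
  Step 1: ZYF
  Step 2: ZZYFF
Matches the given result.

Answer: ZYF


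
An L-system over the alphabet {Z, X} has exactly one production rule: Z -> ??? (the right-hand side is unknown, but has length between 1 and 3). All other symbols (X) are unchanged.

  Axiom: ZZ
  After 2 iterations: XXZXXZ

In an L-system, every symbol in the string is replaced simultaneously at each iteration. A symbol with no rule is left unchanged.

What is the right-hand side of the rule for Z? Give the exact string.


Answer: XZ

Derivation:
Trying Z -> XZ:
  Step 0: ZZ
  Step 1: XZXZ
  Step 2: XXZXXZ
Matches the given result.


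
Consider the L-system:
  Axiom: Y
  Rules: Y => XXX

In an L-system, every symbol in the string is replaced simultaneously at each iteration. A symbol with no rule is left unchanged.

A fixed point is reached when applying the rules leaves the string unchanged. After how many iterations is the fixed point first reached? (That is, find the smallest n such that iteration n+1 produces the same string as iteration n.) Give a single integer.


Answer: 1

Derivation:
Step 0: Y
Step 1: XXX
Step 2: XXX  (unchanged — fixed point at step 1)
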